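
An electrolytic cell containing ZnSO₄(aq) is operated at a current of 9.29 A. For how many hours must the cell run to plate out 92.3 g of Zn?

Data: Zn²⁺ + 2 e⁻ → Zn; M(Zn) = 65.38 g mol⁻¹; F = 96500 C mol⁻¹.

n(Zn) = m/M = 92.3 / 65.38 = 1.412 mol.
Each Zn atom requires 2 electrons, so n(e⁻) = 2 × 1.412 = 2.823 mol.
Q = n(e⁻)·F = 2.823 × 96500 = 272500 C.
t = Q/I = 272500 / 9.290 A = 29330 s = 8.15 h.

8.15 h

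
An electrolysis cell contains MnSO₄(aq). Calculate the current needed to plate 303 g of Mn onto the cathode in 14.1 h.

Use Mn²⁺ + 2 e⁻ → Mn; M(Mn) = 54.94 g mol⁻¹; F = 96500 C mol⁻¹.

n(Mn) = 303 / 54.94 = 5.515 mol.
n(e⁻) = 2 × 5.515 = 11.03 mol.
Q = n(e⁻)·F = 11.03 × 96500 = 1064000 C.
I = Q/t = 1064000 / 50760 s = 21.0 A.

21.0 A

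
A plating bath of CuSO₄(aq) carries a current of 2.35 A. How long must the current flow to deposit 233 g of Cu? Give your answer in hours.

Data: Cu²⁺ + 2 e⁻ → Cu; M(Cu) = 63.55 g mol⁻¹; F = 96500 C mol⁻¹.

n(Cu) = m/M = 233 / 63.55 = 3.666 mol.
Each Cu atom requires 2 electrons, so n(e⁻) = 2 × 3.666 = 7.333 mol.
Q = n(e⁻)·F = 7.333 × 96500 = 707600 C.
t = Q/I = 707600 / 2.350 A = 301100 s = 83.6 h.

83.6 h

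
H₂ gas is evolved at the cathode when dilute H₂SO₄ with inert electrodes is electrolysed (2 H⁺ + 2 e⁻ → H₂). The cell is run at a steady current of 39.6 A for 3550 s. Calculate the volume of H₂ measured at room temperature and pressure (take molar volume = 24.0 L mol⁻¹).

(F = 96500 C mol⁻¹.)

17.5 L

Q = I·t = 39.60 A × 3550.0 s = 140600 C.
n(e⁻) = Q/F = 140600 / 96500 = 1.457 mol.
2 electrons are transferred per H₂ molecule, so n(H₂) = 1.457 / 2 = 0.7284 mol.
V = n × V_m = 0.7284 × 24.0 = 17.5 L.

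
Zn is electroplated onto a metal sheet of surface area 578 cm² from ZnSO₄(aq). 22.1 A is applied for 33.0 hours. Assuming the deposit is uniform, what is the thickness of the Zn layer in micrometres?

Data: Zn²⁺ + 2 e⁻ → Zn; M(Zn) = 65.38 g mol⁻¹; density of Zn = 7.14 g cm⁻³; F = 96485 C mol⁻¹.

2160 μm

Q = I·t = 22.10 × 118800 = 2625000 C; n(e⁻) = 27.21 mol.
n(Zn) = n(e⁻)/2 = 13.61 mol, so m = 13.61 × 65.38 = 889.5 g.
Volume = m/ρ = 889.5 / 7.14 = 124.6 cm³.
Thickness = V/A = 124.6 / 578 = 0.216 cm = 2160 μm.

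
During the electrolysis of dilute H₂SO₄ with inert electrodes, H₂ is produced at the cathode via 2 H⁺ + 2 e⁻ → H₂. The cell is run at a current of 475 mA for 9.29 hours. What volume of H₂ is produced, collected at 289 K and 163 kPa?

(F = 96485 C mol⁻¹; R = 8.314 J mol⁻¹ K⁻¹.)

1.21 L

Q = I·t = 0.4750 A × 33444 s = 15890 C.
n(e⁻) = Q/F = 15890 / 96485 = 0.1646 mol.
2 electrons are transferred per H₂ molecule, so n(H₂) = 0.1646 / 2 = 0.08232 mol.
V = nRT/P = (0.08232 × 8.314 × 289) / (163 × 10³ Pa) = 0.00121 m³ = 1.21 L.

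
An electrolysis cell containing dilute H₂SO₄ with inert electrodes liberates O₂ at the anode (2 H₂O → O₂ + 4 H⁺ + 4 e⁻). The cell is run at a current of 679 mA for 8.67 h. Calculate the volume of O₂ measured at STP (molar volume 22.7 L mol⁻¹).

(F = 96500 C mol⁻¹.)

Q = I·t = 0.6790 A × 31212 s = 21190 C.
n(e⁻) = Q/F = 21190 / 96500 = 0.2196 mol.
4 electrons are transferred per O₂ molecule, so n(O₂) = 0.2196 / 4 = 0.05490 mol.
V = n × V_m = 0.05490 × 22.7 = 1.25 L.

1.25 L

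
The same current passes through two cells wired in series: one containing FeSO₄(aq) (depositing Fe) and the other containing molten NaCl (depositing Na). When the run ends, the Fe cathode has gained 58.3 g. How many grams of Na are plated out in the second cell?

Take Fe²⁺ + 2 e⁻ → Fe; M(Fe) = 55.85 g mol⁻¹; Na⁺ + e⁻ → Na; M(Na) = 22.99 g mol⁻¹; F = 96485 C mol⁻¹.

n(Fe) = 58.3 / 55.85 = 1.044 mol.
Since Fe²⁺ + 2 e⁻ → Fe, n(e⁻) passed = 2 × 1.044 = 2.088 mol.
Cells in series carry the same charge, so the same 2.088 mol of electrons passes through cell 2.
Na⁺ + e⁻ → Na, so n(Na) = 2.088 / 1 = 2.088 mol.
m(Na) = 2.088 × 22.99 = 48.0 g.

48.0 g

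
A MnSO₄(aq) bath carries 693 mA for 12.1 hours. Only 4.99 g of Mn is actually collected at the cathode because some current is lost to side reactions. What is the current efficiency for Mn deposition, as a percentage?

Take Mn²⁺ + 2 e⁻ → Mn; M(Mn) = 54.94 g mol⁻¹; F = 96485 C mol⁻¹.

Q = I·t = 0.6930 × 43560 = 30190 C; n(e⁻) = 30190/96485 = 0.3129 mol.
Theoretical n(Mn) = n(e⁻)/2 = 0.1564 mol, i.e. m_theo = 0.1564 × 54.94 = 8.594 g.
Efficiency = m_actual / m_theo = 4.99 / 8.594 = 58.1 %.

58.1 %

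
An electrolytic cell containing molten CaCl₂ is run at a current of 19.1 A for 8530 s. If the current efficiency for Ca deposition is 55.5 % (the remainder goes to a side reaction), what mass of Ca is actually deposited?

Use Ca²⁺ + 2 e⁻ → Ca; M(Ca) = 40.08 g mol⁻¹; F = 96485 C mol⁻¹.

Q = I·t = 19.10 × 8530.0 = 162900 C.
n(e⁻) = 162900/96485 = 1.689 mol; theoretically n(Ca) = 1.689/2 = 0.8443 mol, m_theo = 33.84 g.
At 55.5 % efficiency, m_actual = 0.555 × 33.84 = 18.8 g.

18.8 g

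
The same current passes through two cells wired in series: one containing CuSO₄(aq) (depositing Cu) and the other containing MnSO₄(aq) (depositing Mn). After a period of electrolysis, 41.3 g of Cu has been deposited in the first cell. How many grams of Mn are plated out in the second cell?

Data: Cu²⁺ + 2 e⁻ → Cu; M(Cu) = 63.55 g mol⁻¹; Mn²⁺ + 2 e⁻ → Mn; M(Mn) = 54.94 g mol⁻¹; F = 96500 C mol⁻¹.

35.7 g

n(Cu) = 41.3 / 63.55 = 0.6499 mol.
Since Cu²⁺ + 2 e⁻ → Cu, n(e⁻) passed = 2 × 0.6499 = 1.300 mol.
Cells in series carry the same charge, so the same 1.300 mol of electrons passes through cell 2.
Mn²⁺ + 2 e⁻ → Mn, so n(Mn) = 1.300 / 2 = 0.6499 mol.
m(Mn) = 0.6499 × 54.94 = 35.7 g.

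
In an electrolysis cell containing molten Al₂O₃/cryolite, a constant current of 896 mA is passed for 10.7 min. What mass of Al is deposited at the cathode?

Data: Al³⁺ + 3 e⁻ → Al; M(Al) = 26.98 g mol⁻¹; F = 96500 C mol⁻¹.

0.0536 g

Q = I·t = 0.8960 A × 642.00 s = 575.2 C.
n(e⁻) = Q/F = 575.2 / 96500 = 0.005961 mol.
Al³⁺ + 3 e⁻ → Al, so n(Al) = n(e⁻)/3 = 0.001987 mol.
m = n·M = 0.001987 × 26.98 = 0.0536 g.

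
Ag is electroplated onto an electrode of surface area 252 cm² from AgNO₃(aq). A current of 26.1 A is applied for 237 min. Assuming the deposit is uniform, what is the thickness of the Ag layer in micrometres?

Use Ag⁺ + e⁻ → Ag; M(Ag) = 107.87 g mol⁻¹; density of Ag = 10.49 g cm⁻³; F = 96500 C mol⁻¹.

Q = I·t = 26.10 × 14220 = 371100 C; n(e⁻) = 3.846 mol.
n(Ag) = n(e⁻)/1 = 3.846 mol, so m = 3.846 × 107.87 = 414.9 g.
Volume = m/ρ = 414.9 / 10.49 = 39.55 cm³.
Thickness = V/A = 39.55 / 252 = 0.157 cm = 1570 μm.

1570 μm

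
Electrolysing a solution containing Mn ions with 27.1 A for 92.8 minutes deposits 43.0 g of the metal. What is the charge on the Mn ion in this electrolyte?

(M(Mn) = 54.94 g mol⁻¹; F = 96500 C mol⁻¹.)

Q = I·t = 27.10 A × 5568.0 s = 150900 C, so n(e⁻) = 150900/96500 = 1.564 mol.
n(Mn) deposited = 43.0 / 54.94 = 0.7827 mol.
Electrons per atom = n(e⁻)/n(Mn) = 1.564 / 0.7827 = 2.00 ≈ 2, so the ion is Mn²⁺.

+2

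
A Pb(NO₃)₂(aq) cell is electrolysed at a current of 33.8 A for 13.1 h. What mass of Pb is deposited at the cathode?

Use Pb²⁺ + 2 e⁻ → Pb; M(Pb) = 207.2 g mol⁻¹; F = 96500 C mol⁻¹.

1710 g

Q = I·t = 33.80 A × 47160 s = 1594000 C.
n(e⁻) = Q/F = 1594000 / 96500 = 16.52 mol.
Pb²⁺ + 2 e⁻ → Pb, so n(Pb) = n(e⁻)/2 = 8.259 mol.
m = n·M = 8.259 × 207.2 = 1710 g.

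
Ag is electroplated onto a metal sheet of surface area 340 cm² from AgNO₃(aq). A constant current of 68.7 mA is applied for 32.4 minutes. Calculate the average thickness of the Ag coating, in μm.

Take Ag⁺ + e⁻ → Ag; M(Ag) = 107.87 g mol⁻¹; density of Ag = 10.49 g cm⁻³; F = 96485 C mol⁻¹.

0.419 μm

Q = I·t = 0.06870 × 1944.0 = 133.6 C; n(e⁻) = 0.001384 mol.
n(Ag) = n(e⁻)/1 = 0.001384 mol, so m = 0.001384 × 107.87 = 0.1493 g.
Volume = m/ρ = 0.1493 / 10.49 = 0.01423 cm³.
Thickness = V/A = 0.01423 / 340 = 4.19 × 10⁻⁵ cm = 0.419 μm.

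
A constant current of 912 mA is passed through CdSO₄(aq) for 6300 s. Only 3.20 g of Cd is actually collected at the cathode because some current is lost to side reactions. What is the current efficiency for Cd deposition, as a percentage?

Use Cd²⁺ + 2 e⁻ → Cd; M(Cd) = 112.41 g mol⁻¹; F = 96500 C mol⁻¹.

Q = I·t = 0.9120 × 6300.0 = 5746 C; n(e⁻) = 5746/96500 = 0.05954 mol.
Theoretical n(Cd) = n(e⁻)/2 = 0.02977 mol, i.e. m_theo = 0.02977 × 112.41 = 3.346 g.
Efficiency = m_actual / m_theo = 3.20 / 3.346 = 95.6 %.

95.6 %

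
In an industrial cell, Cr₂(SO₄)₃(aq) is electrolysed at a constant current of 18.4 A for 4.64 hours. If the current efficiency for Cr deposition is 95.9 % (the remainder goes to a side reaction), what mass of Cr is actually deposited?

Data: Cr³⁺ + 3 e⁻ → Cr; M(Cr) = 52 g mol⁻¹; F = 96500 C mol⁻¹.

52.9 g

Q = I·t = 18.40 × 16704 = 307400 C.
n(e⁻) = 307400/96500 = 3.185 mol; theoretically n(Cr) = 3.185/3 = 1.062 mol, m_theo = 55.21 g.
At 95.9 % efficiency, m_actual = 0.959 × 55.21 = 52.9 g.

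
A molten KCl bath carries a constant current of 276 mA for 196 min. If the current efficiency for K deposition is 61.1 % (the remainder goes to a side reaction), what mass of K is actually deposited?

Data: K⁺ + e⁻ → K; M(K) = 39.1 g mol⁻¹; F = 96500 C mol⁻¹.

0.804 g

Q = I·t = 0.2760 × 11760 = 3246 C.
n(e⁻) = 3246/96500 = 0.03363 mol; theoretically n(K) = 0.03363/1 = 0.03363 mol, m_theo = 1.315 g.
At 61.1 % efficiency, m_actual = 0.611 × 1.315 = 0.804 g.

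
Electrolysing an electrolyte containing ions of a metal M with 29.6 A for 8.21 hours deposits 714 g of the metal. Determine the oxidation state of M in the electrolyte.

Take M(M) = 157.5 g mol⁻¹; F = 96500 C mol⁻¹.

+2

Q = I·t = 29.60 A × 29556 s = 874900 C, so n(e⁻) = 874900/96500 = 9.066 mol.
n(M) deposited = 714 / 157.5 = 4.533 mol.
Electrons per atom = n(e⁻)/n(M) = 9.066 / 4.533 = 2.00 ≈ 2, so the ion is M²⁺.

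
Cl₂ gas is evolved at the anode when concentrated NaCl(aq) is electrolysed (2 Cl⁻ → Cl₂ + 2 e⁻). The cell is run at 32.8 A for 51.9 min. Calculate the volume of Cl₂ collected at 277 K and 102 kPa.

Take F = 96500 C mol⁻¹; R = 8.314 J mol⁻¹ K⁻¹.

11.9 L

Q = I·t = 32.80 A × 3114.0 s = 102100 C.
n(e⁻) = Q/F = 102100 / 96500 = 1.058 mol.
2 electrons are transferred per Cl₂ molecule, so n(Cl₂) = 1.058 / 2 = 0.5292 mol.
V = nRT/P = (0.5292 × 8.314 × 277) / (102 × 10³ Pa) = 0.0119 m³ = 11.9 L.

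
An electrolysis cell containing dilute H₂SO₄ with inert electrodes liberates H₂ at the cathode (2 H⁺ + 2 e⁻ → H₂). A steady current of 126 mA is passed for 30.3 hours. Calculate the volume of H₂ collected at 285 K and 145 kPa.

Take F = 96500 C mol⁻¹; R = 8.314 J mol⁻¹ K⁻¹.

1.16 L

Q = I·t = 0.1260 A × 109080 s = 13740 C.
n(e⁻) = Q/F = 13740 / 96500 = 0.1424 mol.
2 electrons are transferred per H₂ molecule, so n(H₂) = 0.1424 / 2 = 0.07121 mol.
V = nRT/P = (0.07121 × 8.314 × 285) / (145 × 10³ Pa) = 0.00116 m³ = 1.16 L.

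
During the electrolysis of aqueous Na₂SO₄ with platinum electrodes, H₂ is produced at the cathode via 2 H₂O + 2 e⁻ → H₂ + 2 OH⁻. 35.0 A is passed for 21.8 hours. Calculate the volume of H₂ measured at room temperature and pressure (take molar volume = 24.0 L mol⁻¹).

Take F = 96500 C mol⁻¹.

Q = I·t = 35.00 A × 78480 s = 2747000 C.
n(e⁻) = Q/F = 2747000 / 96500 = 28.46 mol.
2 electrons are transferred per H₂ molecule, so n(H₂) = 28.46 / 2 = 14.23 mol.
V = n × V_m = 14.23 × 24.0 = 342 L.

342 L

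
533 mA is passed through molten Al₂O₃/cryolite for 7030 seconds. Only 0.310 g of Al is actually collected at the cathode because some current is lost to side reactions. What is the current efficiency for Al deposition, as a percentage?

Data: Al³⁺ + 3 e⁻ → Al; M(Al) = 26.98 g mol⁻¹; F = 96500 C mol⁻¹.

Q = I·t = 0.5330 × 7030.0 = 3747 C; n(e⁻) = 3747/96500 = 0.03883 mol.
Theoretical n(Al) = n(e⁻)/3 = 0.01294 mol, i.e. m_theo = 0.01294 × 26.98 = 0.3492 g.
Efficiency = m_actual / m_theo = 0.310 / 0.3492 = 88.8 %.

88.8 %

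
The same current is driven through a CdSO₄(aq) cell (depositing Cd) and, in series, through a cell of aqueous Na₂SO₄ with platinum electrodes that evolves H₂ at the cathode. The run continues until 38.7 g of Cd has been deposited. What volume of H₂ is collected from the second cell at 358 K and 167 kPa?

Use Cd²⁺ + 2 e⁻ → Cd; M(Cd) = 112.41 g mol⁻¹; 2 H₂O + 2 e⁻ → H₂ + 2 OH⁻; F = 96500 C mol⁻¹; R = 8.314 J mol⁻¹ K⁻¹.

n(Cd) = 38.7 / 112.41 = 0.3443 mol, so n(e⁻) = 2 × 0.3443 = 0.6886 mol.
The cells are in series, so the same 0.6886 mol of electrons passes through the second cell.
2 H₂O + 2 e⁻ → H₂ + 2 OH⁻ — 2 mol e⁻ per mol H₂, so n(H₂) = 0.6886/2 = 0.3443 mol.
V = nRT/P = (0.3443 × 8.314 × 358) / (167 × 10³) = 0.00614 m³ = 6.14 L.

6.14 L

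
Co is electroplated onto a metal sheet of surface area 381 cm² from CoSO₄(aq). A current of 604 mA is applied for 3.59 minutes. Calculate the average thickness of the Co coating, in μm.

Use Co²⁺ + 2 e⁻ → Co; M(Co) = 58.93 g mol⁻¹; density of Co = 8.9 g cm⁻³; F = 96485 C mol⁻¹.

0.117 μm

Q = I·t = 0.6040 × 215.40 = 130.1 C; n(e⁻) = 0.001348 mol.
n(Co) = n(e⁻)/2 = 0.0006742 mol, so m = 0.0006742 × 58.93 = 0.03973 g.
Volume = m/ρ = 0.03973 / 8.9 = 0.004464 cm³.
Thickness = V/A = 0.004464 / 381 = 1.17 × 10⁻⁵ cm = 0.117 μm.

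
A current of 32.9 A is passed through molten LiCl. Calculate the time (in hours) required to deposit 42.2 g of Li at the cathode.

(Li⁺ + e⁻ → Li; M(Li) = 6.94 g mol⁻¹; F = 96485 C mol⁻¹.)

4.95 h

n(Li) = m/M = 42.2 / 6.94 = 6.081 mol.
Each Li atom requires 1 electron, so n(e⁻) = 1 × 6.081 = 6.081 mol.
Q = n(e⁻)·F = 6.081 × 96485 = 586700 C.
t = Q/I = 586700 / 32.90 A = 17830 s = 4.95 h.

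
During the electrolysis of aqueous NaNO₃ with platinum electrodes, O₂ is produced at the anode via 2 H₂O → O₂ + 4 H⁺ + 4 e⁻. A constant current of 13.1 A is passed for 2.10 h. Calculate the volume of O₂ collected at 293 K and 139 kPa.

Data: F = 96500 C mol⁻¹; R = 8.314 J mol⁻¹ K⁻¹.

4.50 L

Q = I·t = 13.10 A × 7560.0 s = 99040 C.
n(e⁻) = Q/F = 99040 / 96500 = 1.026 mol.
4 electrons are transferred per O₂ molecule, so n(O₂) = 1.026 / 4 = 0.2566 mol.
V = nRT/P = (0.2566 × 8.314 × 293) / (139 × 10³ Pa) = 0.00450 m³ = 4.50 L.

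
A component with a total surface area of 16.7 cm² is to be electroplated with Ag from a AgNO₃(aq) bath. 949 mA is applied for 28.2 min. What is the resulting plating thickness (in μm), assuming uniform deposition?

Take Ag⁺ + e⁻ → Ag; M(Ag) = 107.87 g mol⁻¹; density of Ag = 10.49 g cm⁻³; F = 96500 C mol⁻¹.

Q = I·t = 0.9490 × 1692.0 = 1606 C; n(e⁻) = 0.01664 mol.
n(Ag) = n(e⁻)/1 = 0.01664 mol, so m = 0.01664 × 107.87 = 1.795 g.
Volume = m/ρ = 1.795 / 10.49 = 0.1711 cm³.
Thickness = V/A = 0.1711 / 16.7 = 0.0102 cm = 102 μm.

102 μm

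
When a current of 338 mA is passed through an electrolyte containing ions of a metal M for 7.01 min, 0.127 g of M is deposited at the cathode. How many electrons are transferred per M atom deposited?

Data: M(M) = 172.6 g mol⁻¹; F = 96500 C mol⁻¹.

Q = I·t = 0.3380 A × 420.60 s = 142.2 C, so n(e⁻) = 142.2/96500 = 0.001473 mol.
n(M) deposited = 0.127 / 172.6 = 0.0007358 mol.
Electrons per atom = n(e⁻)/n(M) = 0.001473 / 0.0007358 = 2.00 ≈ 2, so the ion is M²⁺.

2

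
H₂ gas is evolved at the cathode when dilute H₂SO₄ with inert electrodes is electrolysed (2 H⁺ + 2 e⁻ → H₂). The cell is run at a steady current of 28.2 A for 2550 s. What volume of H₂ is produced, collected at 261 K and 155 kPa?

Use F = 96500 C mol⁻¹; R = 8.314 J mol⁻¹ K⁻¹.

Q = I·t = 28.20 A × 2550.0 s = 71910 C.
n(e⁻) = Q/F = 71910 / 96500 = 0.7452 mol.
2 electrons are transferred per H₂ molecule, so n(H₂) = 0.7452 / 2 = 0.3726 mol.
V = nRT/P = (0.3726 × 8.314 × 261) / (155 × 10³ Pa) = 0.00522 m³ = 5.22 L.

5.22 L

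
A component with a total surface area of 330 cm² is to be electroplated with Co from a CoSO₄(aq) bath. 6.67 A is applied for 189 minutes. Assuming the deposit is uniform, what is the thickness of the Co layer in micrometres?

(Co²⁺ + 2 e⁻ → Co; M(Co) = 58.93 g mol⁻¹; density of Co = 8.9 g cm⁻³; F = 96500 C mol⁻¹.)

Q = I·t = 6.670 × 11340 = 75640 C; n(e⁻) = 0.7838 mol.
n(Co) = n(e⁻)/2 = 0.3919 mol, so m = 0.3919 × 58.93 = 23.10 g.
Volume = m/ρ = 23.10 / 8.9 = 2.595 cm³.
Thickness = V/A = 2.595 / 330 = 0.00786 cm = 78.6 μm.

78.6 μm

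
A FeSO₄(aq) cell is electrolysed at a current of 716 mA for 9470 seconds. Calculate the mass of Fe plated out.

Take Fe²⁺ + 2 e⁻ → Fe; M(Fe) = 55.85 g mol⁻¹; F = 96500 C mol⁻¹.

Q = I·t = 0.7160 A × 9470.0 s = 6781 C.
n(e⁻) = Q/F = 6781 / 96500 = 0.07026 mol.
Fe²⁺ + 2 e⁻ → Fe, so n(Fe) = n(e⁻)/2 = 0.03513 mol.
m = n·M = 0.03513 × 55.85 = 1.96 g.

1.96 g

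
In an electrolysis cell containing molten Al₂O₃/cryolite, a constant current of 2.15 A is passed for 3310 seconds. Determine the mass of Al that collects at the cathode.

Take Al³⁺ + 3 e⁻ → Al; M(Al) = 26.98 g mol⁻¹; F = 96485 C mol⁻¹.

Q = I·t = 2.150 A × 3310.0 s = 7116 C.
n(e⁻) = Q/F = 7116 / 96485 = 0.07376 mol.
Al³⁺ + 3 e⁻ → Al, so n(Al) = n(e⁻)/3 = 0.02459 mol.
m = n·M = 0.02459 × 26.98 = 0.663 g.

0.663 g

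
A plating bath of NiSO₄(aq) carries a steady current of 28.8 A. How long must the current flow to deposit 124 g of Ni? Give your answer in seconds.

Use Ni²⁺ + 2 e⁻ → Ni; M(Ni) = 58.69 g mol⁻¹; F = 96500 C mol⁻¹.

14200 s

n(Ni) = m/M = 124 / 58.69 = 2.113 mol.
Each Ni atom requires 2 electrons, so n(e⁻) = 2 × 2.113 = 4.226 mol.
Q = n(e⁻)·F = 4.226 × 96500 = 407800 C.
t = Q/I = 407800 / 28.80 A = 14160 s.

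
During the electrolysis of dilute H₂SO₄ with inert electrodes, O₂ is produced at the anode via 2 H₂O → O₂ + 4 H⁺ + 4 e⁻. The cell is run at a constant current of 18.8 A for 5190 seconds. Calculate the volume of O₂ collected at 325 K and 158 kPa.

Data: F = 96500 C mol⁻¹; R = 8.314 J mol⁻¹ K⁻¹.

Q = I·t = 18.80 A × 5190.0 s = 97570 C.
n(e⁻) = Q/F = 97570 / 96500 = 1.011 mol.
4 electrons are transferred per O₂ molecule, so n(O₂) = 1.011 / 4 = 0.2528 mol.
V = nRT/P = (0.2528 × 8.314 × 325) / (158 × 10³ Pa) = 0.00432 m³ = 4.32 L.

4.32 L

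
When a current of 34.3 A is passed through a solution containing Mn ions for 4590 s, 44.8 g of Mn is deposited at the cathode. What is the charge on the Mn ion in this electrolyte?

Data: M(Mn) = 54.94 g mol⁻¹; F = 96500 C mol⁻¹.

+2

Q = I·t = 34.30 A × 4590.0 s = 157400 C, so n(e⁻) = 157400/96500 = 1.631 mol.
n(Mn) deposited = 44.8 / 54.94 = 0.8154 mol.
Electrons per atom = n(e⁻)/n(Mn) = 1.631 / 0.8154 = 2.00 ≈ 2, so the ion is Mn²⁺.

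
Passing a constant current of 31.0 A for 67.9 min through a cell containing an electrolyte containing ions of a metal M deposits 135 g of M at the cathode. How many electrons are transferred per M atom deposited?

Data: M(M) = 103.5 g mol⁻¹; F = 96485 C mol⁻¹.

Q = I·t = 31.00 A × 4074.0 s = 126300 C, so n(e⁻) = 126300/96485 = 1.309 mol.
n(M) deposited = 135 / 103.5 = 1.304 mol.
Electrons per atom = n(e⁻)/n(M) = 1.309 / 1.304 = 1.00 ≈ 1, so the ion is M⁺.

1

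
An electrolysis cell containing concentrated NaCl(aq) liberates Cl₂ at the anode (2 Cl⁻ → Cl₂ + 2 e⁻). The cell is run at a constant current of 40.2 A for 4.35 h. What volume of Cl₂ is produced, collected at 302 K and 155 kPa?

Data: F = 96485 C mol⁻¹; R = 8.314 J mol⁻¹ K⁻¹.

52.8 L

Q = I·t = 40.20 A × 15660 s = 629500 C.
n(e⁻) = Q/F = 629500 / 96485 = 6.525 mol.
2 electrons are transferred per Cl₂ molecule, so n(Cl₂) = 6.525 / 2 = 3.262 mol.
V = nRT/P = (3.262 × 8.314 × 302) / (155 × 10³ Pa) = 0.0528 m³ = 52.8 L.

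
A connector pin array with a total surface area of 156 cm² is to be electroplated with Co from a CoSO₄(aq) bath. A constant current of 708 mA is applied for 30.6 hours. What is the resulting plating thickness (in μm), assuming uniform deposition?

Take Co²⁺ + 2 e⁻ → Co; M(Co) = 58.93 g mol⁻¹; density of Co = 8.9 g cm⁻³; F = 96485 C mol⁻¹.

Q = I·t = 0.7080 × 110160 = 77990 C; n(e⁻) = 0.8083 mol.
n(Co) = n(e⁻)/2 = 0.4042 mol, so m = 0.4042 × 58.93 = 23.82 g.
Volume = m/ρ = 23.82 / 8.9 = 2.676 cm³.
Thickness = V/A = 2.676 / 156 = 0.0172 cm = 172 μm.

172 μm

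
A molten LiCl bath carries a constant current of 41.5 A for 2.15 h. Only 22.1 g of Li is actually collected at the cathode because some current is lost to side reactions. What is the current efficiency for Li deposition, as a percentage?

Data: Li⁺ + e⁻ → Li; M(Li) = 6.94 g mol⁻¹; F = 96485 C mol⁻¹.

Q = I·t = 41.50 × 7740.0 = 321200 C; n(e⁻) = 321200/96485 = 3.329 mol.
Theoretical n(Li) = n(e⁻)/1 = 3.329 mol, i.e. m_theo = 3.329 × 6.94 = 23.10 g.
Efficiency = m_actual / m_theo = 22.1 / 23.10 = 95.7 %.

95.7 %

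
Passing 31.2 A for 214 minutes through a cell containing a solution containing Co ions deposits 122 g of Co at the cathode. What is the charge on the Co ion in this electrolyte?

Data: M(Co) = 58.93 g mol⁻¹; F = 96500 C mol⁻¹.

Q = I·t = 31.20 A × 12840 s = 400600 C, so n(e⁻) = 400600/96500 = 4.151 mol.
n(Co) deposited = 122 / 58.93 = 2.070 mol.
Electrons per atom = n(e⁻)/n(Co) = 4.151 / 2.070 = 2.01 ≈ 2, so the ion is Co²⁺.

+2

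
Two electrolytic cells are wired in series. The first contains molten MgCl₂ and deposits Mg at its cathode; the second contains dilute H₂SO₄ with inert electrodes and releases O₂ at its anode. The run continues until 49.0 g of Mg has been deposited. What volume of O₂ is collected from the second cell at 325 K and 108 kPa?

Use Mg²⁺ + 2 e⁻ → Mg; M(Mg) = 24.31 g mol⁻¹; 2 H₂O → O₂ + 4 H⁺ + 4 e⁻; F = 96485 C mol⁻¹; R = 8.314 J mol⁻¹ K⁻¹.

n(Mg) = 49.0 / 24.31 = 2.016 mol, so n(e⁻) = 2 × 2.016 = 4.031 mol.
The cells are in series, so the same 4.031 mol of electrons passes through the second cell.
2 H₂O → O₂ + 4 H⁺ + 4 e⁻ — 4 mol e⁻ per mol O₂, so n(O₂) = 4.031/4 = 1.008 mol.
V = nRT/P = (1.008 × 8.314 × 325) / (108 × 10³) = 0.0252 m³ = 25.2 L.

25.2 L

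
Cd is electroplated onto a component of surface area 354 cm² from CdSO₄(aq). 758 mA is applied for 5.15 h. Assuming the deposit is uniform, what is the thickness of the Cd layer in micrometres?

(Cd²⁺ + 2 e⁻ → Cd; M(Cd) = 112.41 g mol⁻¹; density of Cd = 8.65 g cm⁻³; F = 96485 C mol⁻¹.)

26.7 μm

Q = I·t = 0.7580 × 18540 = 14050 C; n(e⁻) = 0.1457 mol.
n(Cd) = n(e⁻)/2 = 0.07283 mol, so m = 0.07283 × 112.41 = 8.186 g.
Volume = m/ρ = 8.186 / 8.65 = 0.9464 cm³.
Thickness = V/A = 0.9464 / 354 = 0.00267 cm = 26.7 μm.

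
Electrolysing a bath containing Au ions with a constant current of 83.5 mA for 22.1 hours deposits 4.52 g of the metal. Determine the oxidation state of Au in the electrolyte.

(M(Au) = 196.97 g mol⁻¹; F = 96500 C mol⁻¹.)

Q = I·t = 0.08350 A × 79560 s = 6643 C, so n(e⁻) = 6643/96500 = 0.06884 mol.
n(Au) deposited = 4.52 / 196.97 = 0.02295 mol.
Electrons per atom = n(e⁻)/n(Au) = 0.06884 / 0.02295 = 3.00 ≈ 3, so the ion is Au³⁺.

+3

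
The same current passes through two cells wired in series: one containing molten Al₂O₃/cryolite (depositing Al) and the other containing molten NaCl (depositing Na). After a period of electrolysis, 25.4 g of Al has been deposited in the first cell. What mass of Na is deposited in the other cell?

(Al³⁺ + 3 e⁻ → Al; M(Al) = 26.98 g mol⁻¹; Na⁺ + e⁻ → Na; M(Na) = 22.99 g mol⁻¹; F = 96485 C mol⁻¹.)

64.9 g

n(Al) = 25.4 / 26.98 = 0.9414 mol.
Since Al³⁺ + 3 e⁻ → Al, n(e⁻) passed = 3 × 0.9414 = 2.824 mol.
Cells in series carry the same charge, so the same 2.824 mol of electrons passes through cell 2.
Na⁺ + e⁻ → Na, so n(Na) = 2.824 / 1 = 2.824 mol.
m(Na) = 2.824 × 22.99 = 64.9 g.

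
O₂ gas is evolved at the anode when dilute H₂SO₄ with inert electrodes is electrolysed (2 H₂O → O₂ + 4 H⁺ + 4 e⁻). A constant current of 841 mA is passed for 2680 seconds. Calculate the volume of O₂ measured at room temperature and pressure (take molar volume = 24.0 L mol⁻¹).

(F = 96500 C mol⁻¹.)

Q = I·t = 0.8410 A × 2680.0 s = 2254 C.
n(e⁻) = Q/F = 2254 / 96500 = 0.02336 mol.
4 electrons are transferred per O₂ molecule, so n(O₂) = 0.02336 / 4 = 0.005839 mol.
V = n × V_m = 0.005839 × 24.0 = 0.140 L.

0.140 L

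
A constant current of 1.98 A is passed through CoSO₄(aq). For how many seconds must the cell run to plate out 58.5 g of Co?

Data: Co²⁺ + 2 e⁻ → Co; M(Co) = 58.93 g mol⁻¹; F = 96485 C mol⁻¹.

96700 s

n(Co) = m/M = 58.5 / 58.93 = 0.9927 mol.
Each Co atom requires 2 electrons, so n(e⁻) = 2 × 0.9927 = 1.985 mol.
Q = n(e⁻)·F = 1.985 × 96485 = 191600 C.
t = Q/I = 191600 / 1.980 A = 96750 s.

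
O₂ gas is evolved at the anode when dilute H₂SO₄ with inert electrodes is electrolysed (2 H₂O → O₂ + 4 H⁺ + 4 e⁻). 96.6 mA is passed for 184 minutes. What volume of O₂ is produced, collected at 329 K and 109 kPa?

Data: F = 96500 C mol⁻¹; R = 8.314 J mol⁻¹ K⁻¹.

0.0693 L

Q = I·t = 0.09660 A × 11040 s = 1066 C.
n(e⁻) = Q/F = 1066 / 96500 = 0.01105 mol.
4 electrons are transferred per O₂ molecule, so n(O₂) = 0.01105 / 4 = 0.002763 mol.
V = nRT/P = (0.002763 × 8.314 × 329) / (109 × 10³ Pa) = 6.93 × 10⁻⁵ m³ = 0.0693 L.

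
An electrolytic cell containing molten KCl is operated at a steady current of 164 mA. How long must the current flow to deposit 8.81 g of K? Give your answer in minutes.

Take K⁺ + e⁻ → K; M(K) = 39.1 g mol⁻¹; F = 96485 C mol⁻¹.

2210 min

n(K) = m/M = 8.81 / 39.1 = 0.2253 mol.
Each K atom requires 1 electron, so n(e⁻) = 1 × 0.2253 = 0.2253 mol.
Q = n(e⁻)·F = 0.2253 × 96485 = 21740 C.
t = Q/I = 21740 / 0.1640 A = 132600 s = 2210 min.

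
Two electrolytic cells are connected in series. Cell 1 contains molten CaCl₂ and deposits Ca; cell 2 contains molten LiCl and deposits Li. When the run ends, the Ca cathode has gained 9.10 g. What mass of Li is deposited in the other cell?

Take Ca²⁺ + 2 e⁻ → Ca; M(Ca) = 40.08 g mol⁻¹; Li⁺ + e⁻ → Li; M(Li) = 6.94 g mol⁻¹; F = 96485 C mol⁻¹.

n(Ca) = 9.10 / 40.08 = 0.2270 mol.
Since Ca²⁺ + 2 e⁻ → Ca, n(e⁻) passed = 2 × 0.2270 = 0.4541 mol.
Cells in series carry the same charge, so the same 0.4541 mol of electrons passes through cell 2.
Li⁺ + e⁻ → Li, so n(Li) = 0.4541 / 1 = 0.4541 mol.
m(Li) = 0.4541 × 6.94 = 3.15 g.

3.15 g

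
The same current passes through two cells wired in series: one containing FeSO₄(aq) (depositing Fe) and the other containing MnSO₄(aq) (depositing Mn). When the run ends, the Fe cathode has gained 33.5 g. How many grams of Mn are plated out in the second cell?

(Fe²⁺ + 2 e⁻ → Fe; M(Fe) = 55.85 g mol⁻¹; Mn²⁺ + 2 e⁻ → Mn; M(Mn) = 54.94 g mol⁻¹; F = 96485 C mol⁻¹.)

n(Fe) = 33.5 / 55.85 = 0.5998 mol.
Since Fe²⁺ + 2 e⁻ → Fe, n(e⁻) passed = 2 × 0.5998 = 1.200 mol.
Cells in series carry the same charge, so the same 1.200 mol of electrons passes through cell 2.
Mn²⁺ + 2 e⁻ → Mn, so n(Mn) = 1.200 / 2 = 0.5998 mol.
m(Mn) = 0.5998 × 54.94 = 33.0 g.

33.0 g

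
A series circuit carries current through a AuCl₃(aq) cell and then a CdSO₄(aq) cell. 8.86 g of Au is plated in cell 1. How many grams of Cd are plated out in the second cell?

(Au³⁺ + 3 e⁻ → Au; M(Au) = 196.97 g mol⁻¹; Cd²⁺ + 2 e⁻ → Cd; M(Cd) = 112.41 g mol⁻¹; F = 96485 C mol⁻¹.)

7.58 g

n(Au) = 8.86 / 196.97 = 0.04498 mol.
Since Au³⁺ + 3 e⁻ → Au, n(e⁻) passed = 3 × 0.04498 = 0.1349 mol.
Cells in series carry the same charge, so the same 0.1349 mol of electrons passes through cell 2.
Cd²⁺ + 2 e⁻ → Cd, so n(Cd) = 0.1349 / 2 = 0.06747 mol.
m(Cd) = 0.06747 × 112.41 = 7.58 g.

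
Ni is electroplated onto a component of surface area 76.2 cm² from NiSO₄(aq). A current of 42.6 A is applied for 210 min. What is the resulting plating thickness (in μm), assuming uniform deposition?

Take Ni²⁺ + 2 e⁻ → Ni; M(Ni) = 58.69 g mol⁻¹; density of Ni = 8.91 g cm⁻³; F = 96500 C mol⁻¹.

2400 μm

Q = I·t = 42.60 × 12600 = 536800 C; n(e⁻) = 5.562 mol.
n(Ni) = n(e⁻)/2 = 2.781 mol, so m = 2.781 × 58.69 = 163.2 g.
Volume = m/ρ = 163.2 / 8.91 = 18.32 cm³.
Thickness = V/A = 18.32 / 76.2 = 0.240 cm = 2400 μm.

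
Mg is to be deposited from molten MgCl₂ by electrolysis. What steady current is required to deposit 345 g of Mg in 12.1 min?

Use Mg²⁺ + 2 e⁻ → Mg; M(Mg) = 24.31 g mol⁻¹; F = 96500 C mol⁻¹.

3770 A

n(Mg) = 345 / 24.31 = 14.19 mol.
n(e⁻) = 2 × 14.19 = 28.38 mol.
Q = n(e⁻)·F = 28.38 × 96500 = 2739000 C.
I = Q/t = 2739000 / 726.00 s = 3770 A.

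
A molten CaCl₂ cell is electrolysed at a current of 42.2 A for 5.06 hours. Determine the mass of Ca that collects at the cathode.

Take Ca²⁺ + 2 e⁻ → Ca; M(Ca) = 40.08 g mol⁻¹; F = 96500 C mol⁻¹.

Q = I·t = 42.20 A × 18216 s = 768700 C.
n(e⁻) = Q/F = 768700 / 96500 = 7.966 mol.
Ca²⁺ + 2 e⁻ → Ca, so n(Ca) = n(e⁻)/2 = 3.983 mol.
m = n·M = 3.983 × 40.08 = 160 g.

160 g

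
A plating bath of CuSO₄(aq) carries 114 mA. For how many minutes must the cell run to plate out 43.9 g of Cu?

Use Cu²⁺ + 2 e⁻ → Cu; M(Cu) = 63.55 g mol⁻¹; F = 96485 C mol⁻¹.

19500 min

n(Cu) = m/M = 43.9 / 63.55 = 0.6908 mol.
Each Cu atom requires 2 electrons, so n(e⁻) = 2 × 0.6908 = 1.382 mol.
Q = n(e⁻)·F = 1.382 × 96485 = 133300 C.
t = Q/I = 133300 / 0.1140 A = 1169000 s = 19500 min.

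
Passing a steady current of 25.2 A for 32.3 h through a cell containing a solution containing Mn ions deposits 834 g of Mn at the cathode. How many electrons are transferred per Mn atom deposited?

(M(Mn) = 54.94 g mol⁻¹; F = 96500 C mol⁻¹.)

Q = I·t = 25.20 A × 116280 s = 2930000 C, so n(e⁻) = 2930000/96500 = 30.37 mol.
n(Mn) deposited = 834 / 54.94 = 15.18 mol.
Electrons per atom = n(e⁻)/n(Mn) = 30.37 / 15.18 = 2.00 ≈ 2, so the ion is Mn²⁺.

2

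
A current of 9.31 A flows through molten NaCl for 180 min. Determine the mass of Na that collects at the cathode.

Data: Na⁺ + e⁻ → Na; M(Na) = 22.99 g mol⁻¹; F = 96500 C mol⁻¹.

Q = I·t = 9.310 A × 10800 s = 100500 C.
n(e⁻) = Q/F = 100500 / 96500 = 1.042 mol.
Na⁺ + e⁻ → Na, so n(Na) = n(e⁻)/1 = 1.042 mol.
m = n·M = 1.042 × 22.99 = 24.0 g.

24.0 g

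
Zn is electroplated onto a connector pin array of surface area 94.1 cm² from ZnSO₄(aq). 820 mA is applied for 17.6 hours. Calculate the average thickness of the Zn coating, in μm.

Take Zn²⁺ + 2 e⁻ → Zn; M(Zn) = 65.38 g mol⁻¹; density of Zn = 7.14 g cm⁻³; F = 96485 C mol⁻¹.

262 μm

Q = I·t = 0.8200 × 63360 = 51960 C; n(e⁻) = 0.5385 mol.
n(Zn) = n(e⁻)/2 = 0.2692 mol, so m = 0.2692 × 65.38 = 17.60 g.
Volume = m/ρ = 17.60 / 7.14 = 2.465 cm³.
Thickness = V/A = 2.465 / 94.1 = 0.0262 cm = 262 μm.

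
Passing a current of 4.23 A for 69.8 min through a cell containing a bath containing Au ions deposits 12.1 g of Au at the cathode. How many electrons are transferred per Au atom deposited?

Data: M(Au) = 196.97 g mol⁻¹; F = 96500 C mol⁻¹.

Q = I·t = 4.230 A × 4188.0 s = 17720 C, so n(e⁻) = 17720/96500 = 0.1836 mol.
n(Au) deposited = 12.1 / 196.97 = 0.06143 mol.
Electrons per atom = n(e⁻)/n(Au) = 0.1836 / 0.06143 = 2.99 ≈ 3, so the ion is Au³⁺.

3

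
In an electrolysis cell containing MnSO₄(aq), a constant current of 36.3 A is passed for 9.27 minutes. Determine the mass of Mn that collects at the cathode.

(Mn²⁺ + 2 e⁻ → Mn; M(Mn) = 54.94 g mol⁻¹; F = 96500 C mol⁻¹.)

Q = I·t = 36.30 A × 556.20 s = 20190 C.
n(e⁻) = Q/F = 20190 / 96500 = 0.2092 mol.
Mn²⁺ + 2 e⁻ → Mn, so n(Mn) = n(e⁻)/2 = 0.1046 mol.
m = n·M = 0.1046 × 54.94 = 5.75 g.

5.75 g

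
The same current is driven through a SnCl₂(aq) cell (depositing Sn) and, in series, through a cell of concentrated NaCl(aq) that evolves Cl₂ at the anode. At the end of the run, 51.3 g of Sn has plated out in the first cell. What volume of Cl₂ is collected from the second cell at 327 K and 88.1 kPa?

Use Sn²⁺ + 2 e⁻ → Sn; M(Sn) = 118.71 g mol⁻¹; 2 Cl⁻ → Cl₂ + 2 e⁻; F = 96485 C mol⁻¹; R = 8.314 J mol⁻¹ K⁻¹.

n(Sn) = 51.3 / 118.71 = 0.4321 mol, so n(e⁻) = 2 × 0.4321 = 0.8643 mol.
The cells are in series, so the same 0.8643 mol of electrons passes through the second cell.
2 Cl⁻ → Cl₂ + 2 e⁻ — 2 mol e⁻ per mol Cl₂, so n(Cl₂) = 0.8643/2 = 0.4321 mol.
V = nRT/P = (0.4321 × 8.314 × 327) / (88.1 × 10³) = 0.0133 m³ = 13.3 L.

13.3 L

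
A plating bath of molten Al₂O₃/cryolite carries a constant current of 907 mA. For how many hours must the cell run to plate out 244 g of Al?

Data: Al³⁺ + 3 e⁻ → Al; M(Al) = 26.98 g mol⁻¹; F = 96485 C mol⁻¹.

n(Al) = m/M = 244 / 26.98 = 9.044 mol.
Each Al atom requires 3 electrons, so n(e⁻) = 3 × 9.044 = 27.13 mol.
Q = n(e⁻)·F = 27.13 × 96485 = 2618000 C.
t = Q/I = 2618000 / 0.9070 A = 2886000 s = 802 h.

802 h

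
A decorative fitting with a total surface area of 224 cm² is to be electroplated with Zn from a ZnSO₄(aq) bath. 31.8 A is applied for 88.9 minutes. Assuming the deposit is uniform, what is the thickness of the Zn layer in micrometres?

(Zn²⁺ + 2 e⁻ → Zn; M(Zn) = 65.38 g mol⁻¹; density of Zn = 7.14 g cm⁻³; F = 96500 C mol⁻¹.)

Q = I·t = 31.80 × 5334.0 = 169600 C; n(e⁻) = 1.758 mol.
n(Zn) = n(e⁻)/2 = 0.8789 mol, so m = 0.8789 × 65.38 = 57.46 g.
Volume = m/ρ = 57.46 / 7.14 = 8.048 cm³.
Thickness = V/A = 8.048 / 224 = 0.0359 cm = 359 μm.

359 μm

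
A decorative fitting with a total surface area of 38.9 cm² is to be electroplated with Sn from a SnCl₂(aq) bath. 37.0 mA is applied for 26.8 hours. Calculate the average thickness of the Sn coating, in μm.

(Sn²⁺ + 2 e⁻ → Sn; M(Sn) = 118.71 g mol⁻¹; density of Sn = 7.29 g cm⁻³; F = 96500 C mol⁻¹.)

Q = I·t = 0.03700 × 96480 = 3570 C; n(e⁻) = 0.03699 mol.
n(Sn) = n(e⁻)/2 = 0.01850 mol, so m = 0.01850 × 118.71 = 2.196 g.
Volume = m/ρ = 2.196 / 7.29 = 0.3012 cm³.
Thickness = V/A = 0.3012 / 38.9 = 0.00774 cm = 77.4 μm.

77.4 μm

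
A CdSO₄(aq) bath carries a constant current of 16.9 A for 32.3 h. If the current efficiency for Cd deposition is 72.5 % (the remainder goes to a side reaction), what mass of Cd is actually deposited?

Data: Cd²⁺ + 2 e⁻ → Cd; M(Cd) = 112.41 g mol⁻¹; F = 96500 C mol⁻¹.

Q = I·t = 16.90 × 116280 = 1965000 C.
n(e⁻) = 1965000/96500 = 20.36 mol; theoretically n(Cd) = 20.36/2 = 10.18 mol, m_theo = 1145 g.
At 72.5 % efficiency, m_actual = 0.725 × 1145 = 830 g.

830 g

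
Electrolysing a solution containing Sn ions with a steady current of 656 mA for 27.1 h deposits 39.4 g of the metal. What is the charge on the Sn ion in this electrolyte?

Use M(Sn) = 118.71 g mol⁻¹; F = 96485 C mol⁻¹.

+2

Q = I·t = 0.6560 A × 97560 s = 64000 C, so n(e⁻) = 64000/96485 = 0.6633 mol.
n(Sn) deposited = 39.4 / 118.71 = 0.3319 mol.
Electrons per atom = n(e⁻)/n(Sn) = 0.6633 / 0.3319 = 2.00 ≈ 2, so the ion is Sn²⁺.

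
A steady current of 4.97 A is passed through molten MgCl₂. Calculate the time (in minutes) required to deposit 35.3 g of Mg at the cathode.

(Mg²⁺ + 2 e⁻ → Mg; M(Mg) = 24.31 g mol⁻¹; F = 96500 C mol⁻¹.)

940 min

n(Mg) = m/M = 35.3 / 24.31 = 1.452 mol.
Each Mg atom requires 2 electrons, so n(e⁻) = 2 × 1.452 = 2.904 mol.
Q = n(e⁻)·F = 2.904 × 96500 = 280300 C.
t = Q/I = 280300 / 4.970 A = 56390 s = 940 min.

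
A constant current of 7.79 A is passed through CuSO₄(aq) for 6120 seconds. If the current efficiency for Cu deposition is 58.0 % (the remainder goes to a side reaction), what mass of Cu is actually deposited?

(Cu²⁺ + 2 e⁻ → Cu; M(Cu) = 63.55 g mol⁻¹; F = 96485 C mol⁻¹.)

Q = I·t = 7.790 × 6120.0 = 47670 C.
n(e⁻) = 47670/96485 = 0.4941 mol; theoretically n(Cu) = 0.4941/2 = 0.2471 mol, m_theo = 15.70 g.
At 58.0 % efficiency, m_actual = 0.580 × 15.70 = 9.11 g.

9.11 g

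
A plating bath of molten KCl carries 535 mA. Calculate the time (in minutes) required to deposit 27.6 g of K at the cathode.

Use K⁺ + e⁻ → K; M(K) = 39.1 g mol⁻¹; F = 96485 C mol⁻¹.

n(K) = m/M = 27.6 / 39.1 = 0.7059 mol.
Each K atom requires 1 electron, so n(e⁻) = 1 × 0.7059 = 0.7059 mol.
Q = n(e⁻)·F = 0.7059 × 96485 = 68110 C.
t = Q/I = 68110 / 0.5350 A = 127300 s = 2120 min.

2120 min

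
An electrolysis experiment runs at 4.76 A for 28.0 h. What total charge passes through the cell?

Q = I·t = 4.760 A × 100800 s = 4.80 × 10⁵ C.

4.80 × 10⁵ C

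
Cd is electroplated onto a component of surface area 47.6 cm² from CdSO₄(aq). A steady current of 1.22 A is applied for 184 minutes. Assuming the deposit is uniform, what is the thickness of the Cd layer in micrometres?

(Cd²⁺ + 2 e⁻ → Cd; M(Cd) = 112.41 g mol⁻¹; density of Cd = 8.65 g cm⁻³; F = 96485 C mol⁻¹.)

Q = I·t = 1.220 × 11040 = 13470 C; n(e⁻) = 0.1396 mol.
n(Cd) = n(e⁻)/2 = 0.06980 mol, so m = 0.06980 × 112.41 = 7.846 g.
Volume = m/ρ = 7.846 / 8.65 = 0.9070 cm³.
Thickness = V/A = 0.9070 / 47.6 = 0.0191 cm = 191 μm.

191 μm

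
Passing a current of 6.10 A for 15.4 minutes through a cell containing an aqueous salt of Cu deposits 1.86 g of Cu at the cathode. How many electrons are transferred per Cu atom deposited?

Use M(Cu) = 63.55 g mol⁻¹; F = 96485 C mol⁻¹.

2

Q = I·t = 6.100 A × 924.00 s = 5636 C, so n(e⁻) = 5636/96485 = 0.05842 mol.
n(Cu) deposited = 1.86 / 63.55 = 0.02927 mol.
Electrons per atom = n(e⁻)/n(Cu) = 0.05842 / 0.02927 = 2.00 ≈ 2, so the ion is Cu²⁺.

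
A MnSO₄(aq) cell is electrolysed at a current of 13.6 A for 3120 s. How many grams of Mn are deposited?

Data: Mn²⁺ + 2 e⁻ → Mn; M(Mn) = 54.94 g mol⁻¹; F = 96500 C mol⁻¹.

12.1 g

Q = I·t = 13.60 A × 3120.0 s = 42430 C.
n(e⁻) = Q/F = 42430 / 96500 = 0.4397 mol.
Mn²⁺ + 2 e⁻ → Mn, so n(Mn) = n(e⁻)/2 = 0.2199 mol.
m = n·M = 0.2199 × 54.94 = 12.1 g.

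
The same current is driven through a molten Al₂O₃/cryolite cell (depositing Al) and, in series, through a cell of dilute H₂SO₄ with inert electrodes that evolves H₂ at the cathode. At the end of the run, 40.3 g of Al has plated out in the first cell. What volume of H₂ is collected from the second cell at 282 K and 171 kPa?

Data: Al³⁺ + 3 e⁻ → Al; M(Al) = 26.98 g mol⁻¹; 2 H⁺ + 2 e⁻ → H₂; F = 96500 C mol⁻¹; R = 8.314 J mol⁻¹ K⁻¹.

n(Al) = 40.3 / 26.98 = 1.494 mol, so n(e⁻) = 3 × 1.494 = 4.481 mol.
The cells are in series, so the same 4.481 mol of electrons passes through the second cell.
2 H⁺ + 2 e⁻ → H₂ — 2 mol e⁻ per mol H₂, so n(H₂) = 4.481/2 = 2.241 mol.
V = nRT/P = (2.241 × 8.314 × 282) / (171 × 10³) = 0.0307 m³ = 30.7 L.

30.7 L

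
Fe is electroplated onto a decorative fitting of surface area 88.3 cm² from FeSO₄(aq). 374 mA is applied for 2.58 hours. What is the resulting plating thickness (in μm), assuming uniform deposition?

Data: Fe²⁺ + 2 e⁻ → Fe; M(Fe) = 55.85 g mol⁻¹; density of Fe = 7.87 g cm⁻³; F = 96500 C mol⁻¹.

Q = I·t = 0.3740 × 9288.0 = 3474 C; n(e⁻) = 0.03600 mol.
n(Fe) = n(e⁻)/2 = 0.01800 mol, so m = 0.01800 × 55.85 = 1.005 g.
Volume = m/ρ = 1.005 / 7.87 = 0.1277 cm³.
Thickness = V/A = 0.1277 / 88.3 = 0.00145 cm = 14.5 μm.

14.5 μm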